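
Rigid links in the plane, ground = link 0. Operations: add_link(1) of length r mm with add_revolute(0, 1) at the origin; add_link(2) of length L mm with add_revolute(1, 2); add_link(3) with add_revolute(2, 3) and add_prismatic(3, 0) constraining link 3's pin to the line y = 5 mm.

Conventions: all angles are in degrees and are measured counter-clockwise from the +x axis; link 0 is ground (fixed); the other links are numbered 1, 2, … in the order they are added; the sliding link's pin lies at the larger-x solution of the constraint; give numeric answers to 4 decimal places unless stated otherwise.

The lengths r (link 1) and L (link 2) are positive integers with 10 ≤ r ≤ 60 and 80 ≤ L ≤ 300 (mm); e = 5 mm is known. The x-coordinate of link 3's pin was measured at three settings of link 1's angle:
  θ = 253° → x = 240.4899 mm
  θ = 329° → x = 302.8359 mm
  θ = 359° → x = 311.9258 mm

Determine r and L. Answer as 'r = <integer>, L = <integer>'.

constraint per measurement: (x − r cos θ)² + (r sin θ − e)² = L²
subtracting the θ₁ and θ₂ equations cancels the r² and L² terms:
r = (x₁² − x₂²) / (2[(x₁cos θ₁ + e sin θ₁) − (x₂cos θ₂ + e sin θ₂)]) = 51.0000 → r = 51
L² = (x₁ − r cos θ₁)² + (r sin θ₁ − e)² = 68120.9765 → L = 261.0000 → L = 261
check at θ₃=359°: x = 311.9258 (printed 311.9258) ✓

r = 51, L = 261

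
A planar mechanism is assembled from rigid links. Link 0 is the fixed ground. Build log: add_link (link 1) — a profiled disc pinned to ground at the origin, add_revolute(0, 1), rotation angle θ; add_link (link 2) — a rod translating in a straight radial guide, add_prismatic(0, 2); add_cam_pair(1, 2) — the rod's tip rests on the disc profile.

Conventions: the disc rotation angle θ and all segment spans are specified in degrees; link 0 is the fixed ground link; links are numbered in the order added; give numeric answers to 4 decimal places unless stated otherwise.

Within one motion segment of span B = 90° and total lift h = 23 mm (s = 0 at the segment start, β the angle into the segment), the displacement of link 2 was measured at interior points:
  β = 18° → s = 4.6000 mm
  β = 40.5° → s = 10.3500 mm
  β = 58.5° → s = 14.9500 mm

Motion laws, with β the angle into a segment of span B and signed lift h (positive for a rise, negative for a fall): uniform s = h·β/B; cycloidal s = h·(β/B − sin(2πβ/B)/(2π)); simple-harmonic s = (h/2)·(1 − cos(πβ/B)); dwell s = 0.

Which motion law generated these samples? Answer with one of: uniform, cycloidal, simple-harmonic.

candidates at β/B = r: uniform s = h·r (linear in β); cycloidal s = h·(r − sin(2πr)/(2π)); simple-harmonic s = (h/2)(1 − cos(πr))
β=18°: printed 4.6000 | uniform 4.6000, cycloidal 1.1186, simple-harmonic 2.1963
β=40.5°: printed 10.3500 | uniform 10.3500, cycloidal 9.2188, simple-harmonic 9.7010
β=58.5°: printed 14.9500 | uniform 14.9500, cycloidal 17.9115, simple-harmonic 16.7209
only one law matches every sample → uniform

uniform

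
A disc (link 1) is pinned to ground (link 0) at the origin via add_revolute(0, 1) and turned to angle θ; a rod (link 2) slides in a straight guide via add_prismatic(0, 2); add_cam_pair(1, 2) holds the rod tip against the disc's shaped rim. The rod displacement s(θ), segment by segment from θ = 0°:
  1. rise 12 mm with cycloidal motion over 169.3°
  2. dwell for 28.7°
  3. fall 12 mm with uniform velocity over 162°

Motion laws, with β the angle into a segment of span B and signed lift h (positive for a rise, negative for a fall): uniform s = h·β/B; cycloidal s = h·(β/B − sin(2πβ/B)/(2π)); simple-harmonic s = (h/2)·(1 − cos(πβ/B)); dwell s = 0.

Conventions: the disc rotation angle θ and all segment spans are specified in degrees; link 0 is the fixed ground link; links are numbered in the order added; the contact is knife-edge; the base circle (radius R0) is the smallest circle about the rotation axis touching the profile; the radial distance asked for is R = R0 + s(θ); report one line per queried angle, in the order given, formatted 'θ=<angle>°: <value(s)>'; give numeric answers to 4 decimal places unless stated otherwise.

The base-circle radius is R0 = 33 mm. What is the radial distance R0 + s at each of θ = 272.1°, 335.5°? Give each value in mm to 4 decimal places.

segment 1 (0° to 169.3°, cycloidal, h = 12) is passed completely: s = 0.0000 + (12) = 12.0000
segment 2 (169.3° to 198°, dwell): s unchanged at 12.0000
θ = 272.1° falls in segment 3 (198° to 360°, uniform, h = -12): β = 272.1 − 198 = 74.1°, B = 162°; Δs = -12·74.1/162 = -5.4889; s = 12.0000 − 5.4889 = 6.5111
θ = 335.5° falls in segment 3 (198° to 360°, uniform, h = -12): β = 335.5 − 198 = 137.5°, B = 162°; Δs = -12·137.5/162 = -10.1852; s = 12.0000 − 10.1852 = 1.8148
θ=272.1°: R = R0 + s = 33 + 6.5111 = 39.5111
θ=335.5°: R = R0 + s = 33 + 1.8148 = 34.8148

θ=272.1°: 39.5111
θ=335.5°: 34.8148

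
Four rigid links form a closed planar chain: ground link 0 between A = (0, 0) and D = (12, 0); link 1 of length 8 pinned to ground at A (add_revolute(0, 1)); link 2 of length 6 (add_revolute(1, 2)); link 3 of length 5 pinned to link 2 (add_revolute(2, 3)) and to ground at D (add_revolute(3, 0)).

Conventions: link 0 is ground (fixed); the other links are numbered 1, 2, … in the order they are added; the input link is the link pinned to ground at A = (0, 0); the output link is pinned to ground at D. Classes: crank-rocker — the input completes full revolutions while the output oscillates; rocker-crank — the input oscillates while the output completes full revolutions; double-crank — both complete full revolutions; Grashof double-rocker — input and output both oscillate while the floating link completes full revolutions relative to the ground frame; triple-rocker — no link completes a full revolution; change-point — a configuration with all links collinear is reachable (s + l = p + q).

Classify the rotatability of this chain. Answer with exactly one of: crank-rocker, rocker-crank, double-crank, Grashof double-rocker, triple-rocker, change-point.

lengths: ground=12, input=8, coupler=6, output=5
sorted: s=5 (shortest), l=12 (longest), p+q=14
s + l = 17 vs p + q = 14
s + l > p + q → non-Grashof → no link fully rotates → triple-rocker

triple-rocker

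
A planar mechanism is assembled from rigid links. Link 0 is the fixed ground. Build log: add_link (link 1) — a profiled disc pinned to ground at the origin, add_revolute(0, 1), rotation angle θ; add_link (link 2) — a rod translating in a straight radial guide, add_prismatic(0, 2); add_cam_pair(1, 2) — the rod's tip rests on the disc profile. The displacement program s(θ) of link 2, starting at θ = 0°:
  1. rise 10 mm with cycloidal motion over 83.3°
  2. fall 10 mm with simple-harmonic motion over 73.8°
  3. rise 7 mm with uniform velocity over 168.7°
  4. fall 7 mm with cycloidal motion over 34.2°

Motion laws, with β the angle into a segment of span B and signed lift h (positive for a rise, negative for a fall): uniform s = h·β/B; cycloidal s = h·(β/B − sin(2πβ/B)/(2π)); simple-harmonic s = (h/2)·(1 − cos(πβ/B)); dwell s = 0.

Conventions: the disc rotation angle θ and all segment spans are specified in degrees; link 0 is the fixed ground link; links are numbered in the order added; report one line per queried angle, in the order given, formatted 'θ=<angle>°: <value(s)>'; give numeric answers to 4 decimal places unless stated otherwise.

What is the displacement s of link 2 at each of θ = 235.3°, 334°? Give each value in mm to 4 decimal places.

seg 1 [0°–83.3°] cycloidal, h=10: full span → s += 10 → s = 10.0000
seg 2 [83.3°–157.1°] simple-harmonic, h=-10: full span → s += -10 → s = 0.0000
seg 3 [157.1°–325.8°] uniform, h=7: θ=235.3° here. β=78.2, B=168.7. 7·78.2/168.7 = 3.2448 → s = 3.2448
seg 3 [157.1°–325.8°] uniform, h=7: full span → s += 7 → s = 7.0000
seg 4 [325.8°–360°] cycloidal, h=-7: θ=334° here. β=8.2, B=34.2. -7·(0.2398 − sin(2π·0.2398)/(2π)) = -0.5666 → s = 6.4334

θ=235.3°: 3.2448
θ=334°: 6.4334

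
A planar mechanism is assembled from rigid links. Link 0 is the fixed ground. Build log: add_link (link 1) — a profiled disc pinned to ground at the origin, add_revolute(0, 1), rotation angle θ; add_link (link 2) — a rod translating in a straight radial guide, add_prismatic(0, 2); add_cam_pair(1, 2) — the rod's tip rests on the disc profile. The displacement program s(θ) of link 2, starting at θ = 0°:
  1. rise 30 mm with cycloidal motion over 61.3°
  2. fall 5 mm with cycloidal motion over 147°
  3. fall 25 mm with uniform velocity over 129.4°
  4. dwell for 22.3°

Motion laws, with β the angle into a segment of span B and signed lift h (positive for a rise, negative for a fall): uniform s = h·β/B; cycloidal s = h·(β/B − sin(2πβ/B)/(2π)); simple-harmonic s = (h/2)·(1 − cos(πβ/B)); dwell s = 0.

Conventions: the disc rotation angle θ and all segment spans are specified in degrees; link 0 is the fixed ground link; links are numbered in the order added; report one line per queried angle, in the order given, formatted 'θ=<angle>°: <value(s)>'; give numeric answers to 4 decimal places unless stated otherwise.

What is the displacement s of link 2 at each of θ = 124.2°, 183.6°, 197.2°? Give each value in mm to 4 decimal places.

seg 1 [0°–61.3°] cycloidal, h=30: full span → s += 30 → s = 30.0000
seg 2 [61.3°–208.3°] cycloidal, h=-5: θ=124.2° here. β=62.9, B=147. -5·(0.4279 − sin(2π·0.4279)/(2π)) = -1.7911 → s = 28.2089
seg 2 [61.3°–208.3°] cycloidal, h=-5: θ=183.6° here. β=122.3, B=147. -5·(0.8320 − sin(2π·0.8320)/(2π)) = -4.8524 → s = 25.1476
seg 2 [61.3°–208.3°] cycloidal, h=-5: θ=197.2° here. β=135.9, B=147. -5·(0.9245 − sin(2π·0.9245)/(2π)) = -4.9860 → s = 25.0140

θ=124.2°: 28.2089
θ=183.6°: 25.1476
θ=197.2°: 25.0140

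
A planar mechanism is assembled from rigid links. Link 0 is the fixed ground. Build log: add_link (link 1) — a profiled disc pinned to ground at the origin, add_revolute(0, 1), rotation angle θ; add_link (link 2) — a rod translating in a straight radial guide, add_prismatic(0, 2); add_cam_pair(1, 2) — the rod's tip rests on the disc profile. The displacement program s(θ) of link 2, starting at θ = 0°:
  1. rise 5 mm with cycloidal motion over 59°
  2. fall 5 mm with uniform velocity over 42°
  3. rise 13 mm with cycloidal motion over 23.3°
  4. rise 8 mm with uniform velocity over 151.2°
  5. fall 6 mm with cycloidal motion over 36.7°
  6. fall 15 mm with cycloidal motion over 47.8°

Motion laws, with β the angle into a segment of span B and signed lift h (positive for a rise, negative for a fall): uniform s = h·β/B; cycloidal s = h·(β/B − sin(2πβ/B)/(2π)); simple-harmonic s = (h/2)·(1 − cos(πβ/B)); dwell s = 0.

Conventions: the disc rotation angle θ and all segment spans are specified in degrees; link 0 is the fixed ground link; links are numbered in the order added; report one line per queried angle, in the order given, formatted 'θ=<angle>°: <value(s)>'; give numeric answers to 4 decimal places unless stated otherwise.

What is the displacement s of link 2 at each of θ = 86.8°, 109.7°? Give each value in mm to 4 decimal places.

seg 1 [0°–59°] cycloidal, h=5: full span → s += 5 → s = 5.0000
seg 2 [59°–101°] uniform, h=-5: θ=86.8° here. β=27.8, B=42. -5·27.8/42 = -3.3095 → s = 1.6905
seg 2 [59°–101°] uniform, h=-5: full span → s += -5 → s = 0.0000
seg 3 [101°–124.3°] cycloidal, h=13: θ=109.7° here. β=8.7, B=23.3. 13·(0.3734 − sin(2π·0.3734)/(2π)) = 3.3763 → s = 3.3763

θ=86.8°: 1.6905
θ=109.7°: 3.3763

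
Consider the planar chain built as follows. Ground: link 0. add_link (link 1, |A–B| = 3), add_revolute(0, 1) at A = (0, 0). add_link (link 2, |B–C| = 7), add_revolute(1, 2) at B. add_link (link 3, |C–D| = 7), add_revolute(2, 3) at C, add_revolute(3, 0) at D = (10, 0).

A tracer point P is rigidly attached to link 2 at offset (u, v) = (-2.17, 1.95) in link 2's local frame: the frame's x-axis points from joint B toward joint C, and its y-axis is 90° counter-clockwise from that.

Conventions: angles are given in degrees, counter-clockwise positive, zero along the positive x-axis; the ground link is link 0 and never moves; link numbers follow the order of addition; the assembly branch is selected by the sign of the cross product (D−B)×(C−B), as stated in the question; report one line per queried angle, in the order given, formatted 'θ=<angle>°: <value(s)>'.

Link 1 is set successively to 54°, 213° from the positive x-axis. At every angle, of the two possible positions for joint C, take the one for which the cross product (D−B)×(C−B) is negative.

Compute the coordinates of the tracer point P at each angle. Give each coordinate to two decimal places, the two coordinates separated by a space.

A=(0,0), D=(10.00,0)
θ=54°: B = A + 3.00·(cos54°, sin54°) = (1.7634, 2.4271)
θ=54°: |BD| = 8.5868
θ=54°: circle(B,7.00) ∩ circle(D,7.00): a=4.2934, h=5.5287
θ=54°:   candidates: C₊=(7.4444,6.5168) cross=47.474; C₋=(4.3190,-4.0898) cross=-47.474
θ=54°:   branch - wants cross < 0 → take C=(4.3190,-4.0898) (cross=-47.474)
θ=54°: ex = (C−B)/|BC| = (0.3651,-0.9310); ey = (0.9310,0.3651)
θ=54°: P = B + -2.17·ex + 1.95·ey = (2.7865,5.1592)
θ=213°: B = A + 3.00·(cos213°, sin213°) = (-2.5160, -1.6339)
θ=213°: |BD| = 12.6222
θ=213°: circle(B,7.00) ∩ circle(D,7.00): a=6.3111, h=3.0282
θ=213°:   candidates: C₊=(3.3500,2.1858) cross=38.222; C₋=(4.1340,-3.8197) cross=-38.222
θ=213°:   branch - wants cross < 0 → take C=(4.1340,-3.8197) (cross=-38.222)
θ=213°: ex = (C−B)/|BC| = (0.9500,-0.3123); ey = (0.3123,0.9500)
θ=213°: P = B + -2.17·ex + 1.95·ey = (-3.9686,0.8962)

θ=54°: 2.79 5.16
θ=213°: -3.97 0.90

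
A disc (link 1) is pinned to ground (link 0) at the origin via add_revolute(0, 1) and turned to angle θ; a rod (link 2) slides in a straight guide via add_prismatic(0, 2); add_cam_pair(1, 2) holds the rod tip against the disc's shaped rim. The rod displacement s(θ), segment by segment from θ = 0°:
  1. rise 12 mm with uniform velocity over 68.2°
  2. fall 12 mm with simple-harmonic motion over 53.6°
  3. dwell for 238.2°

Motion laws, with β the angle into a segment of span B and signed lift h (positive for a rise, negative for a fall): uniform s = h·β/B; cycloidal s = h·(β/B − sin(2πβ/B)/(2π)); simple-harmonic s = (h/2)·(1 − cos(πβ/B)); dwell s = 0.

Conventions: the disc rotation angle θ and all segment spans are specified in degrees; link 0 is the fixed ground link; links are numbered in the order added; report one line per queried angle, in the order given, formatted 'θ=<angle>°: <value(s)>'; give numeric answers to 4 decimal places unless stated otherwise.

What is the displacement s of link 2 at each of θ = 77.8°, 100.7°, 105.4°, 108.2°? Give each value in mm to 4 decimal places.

segment 1 (0° to 68.2°, uniform, h = 12) is passed completely: s = 0.0000 + (12) = 12.0000
θ = 77.8° falls in segment 2 (68.2° to 121.8°, simple-harmonic, h = -12): β = 77.8 − 68.2 = 9.6°, B = 53.6°; Δs = -12/2·(1 − cos(π·0.1791)) = -0.9250; s = 12.0000 − 0.9250 = 11.0750
θ = 100.7° falls in segment 2 (68.2° to 121.8°, simple-harmonic, h = -12): β = 100.7 − 68.2 = 32.5°, B = 53.6°; Δs = -12/2·(1 − cos(π·0.6063)) = -7.9674; s = 12.0000 − 7.9674 = 4.0326
θ = 105.4° falls in segment 2 (68.2° to 121.8°, simple-harmonic, h = -12): β = 105.4 − 68.2 = 37.2°, B = 53.6°; Δs = -12/2·(1 − cos(π·0.6940)) = -9.4351; s = 12.0000 − 9.4351 = 2.5649
θ = 108.2° falls in segment 2 (68.2° to 121.8°, simple-harmonic, h = -12): β = 108.2 − 68.2 = 40°, B = 53.6°; Δs = -12/2·(1 − cos(π·0.7463)) = -10.1926; s = 12.0000 − 10.1926 = 1.8074

θ=77.8°: 11.0750
θ=100.7°: 4.0326
θ=105.4°: 2.5649
θ=108.2°: 1.8074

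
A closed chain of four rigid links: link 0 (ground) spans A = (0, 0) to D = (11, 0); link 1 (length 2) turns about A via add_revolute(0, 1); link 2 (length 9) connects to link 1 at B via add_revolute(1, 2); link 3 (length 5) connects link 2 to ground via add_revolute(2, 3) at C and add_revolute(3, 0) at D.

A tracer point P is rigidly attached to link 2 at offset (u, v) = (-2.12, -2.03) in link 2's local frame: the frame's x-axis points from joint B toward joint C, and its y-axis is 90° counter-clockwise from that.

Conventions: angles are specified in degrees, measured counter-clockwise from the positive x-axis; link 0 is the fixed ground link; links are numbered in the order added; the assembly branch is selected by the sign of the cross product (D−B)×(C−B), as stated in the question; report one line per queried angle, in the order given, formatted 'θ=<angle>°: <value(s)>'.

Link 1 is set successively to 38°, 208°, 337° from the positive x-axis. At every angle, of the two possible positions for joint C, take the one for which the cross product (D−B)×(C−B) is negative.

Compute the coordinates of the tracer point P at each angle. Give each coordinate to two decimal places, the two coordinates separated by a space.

A=(0,0), D=(11.00,0)
θ=38°: B = A + 2.00·(cos38°, sin38°) = (1.5760, 1.2313)
θ=38°: |BD| = 9.5041
θ=38°: circle(B,9.00) ∩ circle(D,5.00): a=7.6981, h=4.6625
θ=38°:   candidates: C₊=(9.8133,4.8571) cross=44.312; C₋=(8.6052,-4.3892) cross=-44.312
θ=38°:   branch - wants cross < 0 → take C=(8.6052,-4.3892) (cross=-44.312)
θ=38°: ex = (C−B)/|BC| = (0.7810,-0.6245); ey = (0.6245,0.7810)
θ=38°: P = B + -2.12·ex + -2.03·ey = (-1.3475,0.9698)
θ=208°: B = A + 2.00·(cos208°, sin208°) = (-1.7659, -0.9389)
θ=208°: |BD| = 12.8004
θ=208°: circle(B,9.00) ∩ circle(D,5.00): a=8.5876, h=2.6931
θ=208°:   candidates: C₊=(6.6010,2.3768) cross=34.472; C₋=(6.9961,-2.9948) cross=-34.472
θ=208°:   branch - wants cross < 0 → take C=(6.9961,-2.9948) (cross=-34.472)
θ=208°: ex = (C−B)/|BC| = (0.9736,-0.2284); ey = (0.2284,0.9736)
θ=208°: P = B + -2.12·ex + -2.03·ey = (-4.2936,-2.4310)
θ=337°: B = A + 2.00·(cos337°, sin337°) = (1.8410, -0.7815)
θ=337°: |BD| = 9.1923
θ=337°: circle(B,9.00) ∩ circle(D,5.00): a=7.6422, h=4.7537
θ=337°:   candidates: C₊=(9.0514,4.6047) cross=43.697; C₋=(9.8596,-4.8682) cross=-43.697
θ=337°:   branch - wants cross < 0 → take C=(9.8596,-4.8682) (cross=-43.697)
θ=337°: ex = (C−B)/|BC| = (0.8910,-0.4541); ey = (0.4541,0.8910)
θ=337°: P = B + -2.12·ex + -2.03·ey = (-0.9696,-1.6274)

θ=38°: -1.35 0.97
θ=208°: -4.29 -2.43
θ=337°: -0.97 -1.63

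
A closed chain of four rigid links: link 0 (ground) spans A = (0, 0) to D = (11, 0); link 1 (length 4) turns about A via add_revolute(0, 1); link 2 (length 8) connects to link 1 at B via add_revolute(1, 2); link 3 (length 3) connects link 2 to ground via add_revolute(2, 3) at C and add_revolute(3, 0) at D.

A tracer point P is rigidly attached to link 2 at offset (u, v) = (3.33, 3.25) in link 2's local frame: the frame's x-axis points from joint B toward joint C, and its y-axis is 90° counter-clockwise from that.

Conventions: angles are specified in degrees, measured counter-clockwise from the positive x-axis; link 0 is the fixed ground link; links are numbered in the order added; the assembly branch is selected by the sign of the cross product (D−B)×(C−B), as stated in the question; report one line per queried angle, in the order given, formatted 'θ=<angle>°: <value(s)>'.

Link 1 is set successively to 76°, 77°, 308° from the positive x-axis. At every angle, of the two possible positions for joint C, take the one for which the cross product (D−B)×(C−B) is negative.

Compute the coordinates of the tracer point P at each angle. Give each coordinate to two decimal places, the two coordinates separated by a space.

A=(0,0), D=(11.00,0)
θ=76°: B = A + 4.00·(cos76°, sin76°) = (0.9677, 3.8812)
θ=76°: |BD| = 10.7569
θ=76°: circle(B,8.00) ∩ circle(D,3.00): a=7.9349, h=1.0181
θ=76°:   candidates: C₊=(8.7355,1.9677) cross=10.952; C₋=(8.0008,0.0686) cross=-10.952
θ=76°:   branch - wants cross < 0 → take C=(8.0008,0.0686) (cross=-10.952)
θ=76°: ex = (C−B)/|BC| = (0.8791,-0.4766); ey = (0.4766,0.8791)
θ=76°: P = B + 3.33·ex + 3.25·ey = (5.4441,5.1514)
θ=77°: B = A + 4.00·(cos77°, sin77°) = (0.8998, 3.8975)
θ=77°: |BD| = 10.8261
θ=77°: circle(B,8.00) ∩ circle(D,3.00): a=7.9532, h=0.8640
θ=77°:   candidates: C₊=(8.6308,1.8403) cross=9.354; C₋=(8.0087,0.2282) cross=-9.354
θ=77°:   branch - wants cross < 0 → take C=(8.0087,0.2282) (cross=-9.354)
θ=77°: ex = (C−B)/|BC| = (0.8886,-0.4587); ey = (0.4587,0.8886)
θ=77°: P = B + 3.33·ex + 3.25·ey = (5.3495,5.2581)
θ=308°: B = A + 4.00·(cos308°, sin308°) = (2.4626, -3.1520)
θ=308°: |BD| = 9.1006
θ=308°: circle(B,8.00) ∩ circle(D,3.00): a=7.5721, h=2.5814
θ=308°:   candidates: C₊=(8.6720,1.8922) cross=23.492; C₋=(10.4601,-2.9510) cross=-23.492
θ=308°:   branch - wants cross < 0 → take C=(10.4601,-2.9510) (cross=-23.492)
θ=308°: ex = (C−B)/|BC| = (0.9997,0.0251); ey = (-0.0251,0.9997)
θ=308°: P = B + 3.33·ex + 3.25·ey = (5.7099,0.1806)

θ=76°: 5.44 5.15
θ=77°: 5.35 5.26
θ=308°: 5.71 0.18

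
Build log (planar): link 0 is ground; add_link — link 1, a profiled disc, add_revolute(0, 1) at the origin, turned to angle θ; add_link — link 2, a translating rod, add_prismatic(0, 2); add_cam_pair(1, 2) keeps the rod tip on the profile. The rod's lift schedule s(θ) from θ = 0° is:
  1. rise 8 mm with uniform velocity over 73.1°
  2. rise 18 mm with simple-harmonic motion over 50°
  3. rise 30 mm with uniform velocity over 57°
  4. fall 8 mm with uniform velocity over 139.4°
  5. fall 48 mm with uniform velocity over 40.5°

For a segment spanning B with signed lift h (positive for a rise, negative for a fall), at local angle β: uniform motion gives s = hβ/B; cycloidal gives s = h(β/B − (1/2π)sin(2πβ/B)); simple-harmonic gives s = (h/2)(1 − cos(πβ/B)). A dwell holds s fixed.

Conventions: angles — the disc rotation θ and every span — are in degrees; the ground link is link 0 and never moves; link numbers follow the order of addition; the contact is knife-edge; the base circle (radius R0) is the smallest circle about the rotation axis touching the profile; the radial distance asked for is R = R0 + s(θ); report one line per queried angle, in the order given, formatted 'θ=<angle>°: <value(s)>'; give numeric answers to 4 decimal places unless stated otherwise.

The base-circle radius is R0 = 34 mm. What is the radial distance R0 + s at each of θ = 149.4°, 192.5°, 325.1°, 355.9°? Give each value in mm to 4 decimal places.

seg 1 [0°–73.1°] uniform, h=8: full span → s += 8 → s = 8.0000
seg 2 [73.1°–123.1°] simple-harmonic, h=18: full span → s += 18 → s = 26.0000
seg 3 [123.1°–180.1°] uniform, h=30: θ=149.4° here. β=26.3, B=57. 30·26.3/57 = 13.8421 → s = 39.8421
seg 3 [123.1°–180.1°] uniform, h=30: full span → s += 30 → s = 56.0000
seg 4 [180.1°–319.5°] uniform, h=-8: θ=192.5° here. β=12.4, B=139.4. -8·12.4/139.4 = -0.7116 → s = 55.2884
seg 4 [180.1°–319.5°] uniform, h=-8: full span → s += -8 → s = 48.0000
seg 5 [319.5°–360°] uniform, h=-48: θ=325.1° here. β=5.6, B=40.5. -48·5.6/40.5 = -6.6370 → s = 41.3630
seg 5 [319.5°–360°] uniform, h=-48: θ=355.9° here. β=36.4, B=40.5. -48·36.4/40.5 = -43.1407 → s = 4.8593
θ=149.4°: R = R0 + s = 34 + 39.8421 = 73.8421
θ=192.5°: R = R0 + s = 34 + 55.2884 = 89.2884
θ=325.1°: R = R0 + s = 34 + 41.3630 = 75.3630
θ=355.9°: R = R0 + s = 34 + 4.8593 = 38.8593

θ=149.4°: 73.8421
θ=192.5°: 89.2884
θ=325.1°: 75.3630
θ=355.9°: 38.8593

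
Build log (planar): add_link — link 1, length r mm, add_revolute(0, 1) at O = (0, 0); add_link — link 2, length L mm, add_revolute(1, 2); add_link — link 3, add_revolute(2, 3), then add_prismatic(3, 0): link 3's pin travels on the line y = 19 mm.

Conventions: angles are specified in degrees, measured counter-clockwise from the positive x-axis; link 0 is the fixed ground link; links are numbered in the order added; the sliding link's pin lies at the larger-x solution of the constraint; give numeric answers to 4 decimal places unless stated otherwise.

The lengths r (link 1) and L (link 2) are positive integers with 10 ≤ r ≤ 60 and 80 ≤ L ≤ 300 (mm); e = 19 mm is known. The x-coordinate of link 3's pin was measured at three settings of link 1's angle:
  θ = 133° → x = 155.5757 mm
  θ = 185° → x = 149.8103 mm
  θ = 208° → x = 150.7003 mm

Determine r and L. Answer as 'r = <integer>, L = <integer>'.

constraint per measurement: (x − r cos θ)² + (r sin θ − e)² = L²
subtracting the θ₁ and θ₂ equations cancels the r² and L² terms:
r = (x₁² − x₂²) / (2[(x₁cos θ₁ + e sin θ₁) − (x₂cos θ₂ + e sin θ₂)]) = 14.9999 → r = 15
L² = (x₁ − r cos θ₁)² + (r sin θ₁ − e)² = 27555.9980 → L = 166.0000 → L = 166
check at θ₃=208°: x = 150.7003 (printed 150.7003) ✓

r = 15, L = 166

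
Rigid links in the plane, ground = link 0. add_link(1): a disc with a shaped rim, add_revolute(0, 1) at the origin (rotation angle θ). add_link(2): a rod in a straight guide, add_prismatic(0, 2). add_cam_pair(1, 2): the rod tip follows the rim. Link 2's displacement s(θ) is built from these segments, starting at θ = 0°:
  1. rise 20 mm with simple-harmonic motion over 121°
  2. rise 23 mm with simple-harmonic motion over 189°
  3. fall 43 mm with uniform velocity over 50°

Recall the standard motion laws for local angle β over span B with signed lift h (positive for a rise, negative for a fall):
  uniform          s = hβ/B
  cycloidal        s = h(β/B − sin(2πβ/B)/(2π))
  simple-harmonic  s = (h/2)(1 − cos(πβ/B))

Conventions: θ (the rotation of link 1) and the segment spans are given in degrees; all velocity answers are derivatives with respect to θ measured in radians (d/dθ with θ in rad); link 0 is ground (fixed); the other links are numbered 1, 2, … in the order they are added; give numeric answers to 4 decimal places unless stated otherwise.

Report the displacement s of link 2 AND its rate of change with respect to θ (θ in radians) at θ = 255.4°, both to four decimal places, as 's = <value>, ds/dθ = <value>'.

segment 1 (0° to 121°, simple-harmonic, h = 20) is passed completely: s = 0.0000 + (20) = 20.0000
θ = 255.4° falls in segment 2 (121° to 310°, simple-harmonic, h = 23): β = 255.4 − 121 = 134.4°, B = 189°; Δs = 23/2·(1 − cos(π·0.7111)) = 18.5801; s = 20.0000 + 18.5801 = 38.5801
velocity in seg [121°–310°] (simple-harmonic), θ in radians: β = 134.4° = 2.3457 rad, B = 189° = 3.2987 rad; ds/dθ = (πh/(2B)) sin(πβ/B) = (π·23/(2·3.2987)) sin(π·0.7111) = 8.630594 mm/rad

s = 38.5801, ds/dθ = 8.6306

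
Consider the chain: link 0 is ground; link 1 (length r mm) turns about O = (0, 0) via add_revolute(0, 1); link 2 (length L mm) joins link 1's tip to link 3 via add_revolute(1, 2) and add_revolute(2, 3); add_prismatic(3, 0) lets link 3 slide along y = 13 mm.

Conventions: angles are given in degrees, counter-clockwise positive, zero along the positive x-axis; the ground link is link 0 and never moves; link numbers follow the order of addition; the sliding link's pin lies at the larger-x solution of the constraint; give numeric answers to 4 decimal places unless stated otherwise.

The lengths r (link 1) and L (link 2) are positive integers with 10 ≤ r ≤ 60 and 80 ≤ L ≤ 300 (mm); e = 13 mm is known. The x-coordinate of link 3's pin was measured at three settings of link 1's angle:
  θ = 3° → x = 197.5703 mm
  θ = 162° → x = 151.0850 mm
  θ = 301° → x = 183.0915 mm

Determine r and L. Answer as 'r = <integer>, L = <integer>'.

constraint per measurement: (x − r cos θ)² + (r sin θ − e)² = L²
subtracting the θ₁ and θ₂ equations cancels the r² and L² terms:
r = (x₁² − x₂²) / (2[(x₁cos θ₁ + e sin θ₁) − (x₂cos θ₂ + e sin θ₂)]) = 24.0000 → r = 24
L² = (x₁ − r cos θ₁)² + (r sin θ₁ − e)² = 30275.9880 → L = 174.0000 → L = 174
check at θ₃=301°: x = 183.0915 (printed 183.0915) ✓

r = 24, L = 174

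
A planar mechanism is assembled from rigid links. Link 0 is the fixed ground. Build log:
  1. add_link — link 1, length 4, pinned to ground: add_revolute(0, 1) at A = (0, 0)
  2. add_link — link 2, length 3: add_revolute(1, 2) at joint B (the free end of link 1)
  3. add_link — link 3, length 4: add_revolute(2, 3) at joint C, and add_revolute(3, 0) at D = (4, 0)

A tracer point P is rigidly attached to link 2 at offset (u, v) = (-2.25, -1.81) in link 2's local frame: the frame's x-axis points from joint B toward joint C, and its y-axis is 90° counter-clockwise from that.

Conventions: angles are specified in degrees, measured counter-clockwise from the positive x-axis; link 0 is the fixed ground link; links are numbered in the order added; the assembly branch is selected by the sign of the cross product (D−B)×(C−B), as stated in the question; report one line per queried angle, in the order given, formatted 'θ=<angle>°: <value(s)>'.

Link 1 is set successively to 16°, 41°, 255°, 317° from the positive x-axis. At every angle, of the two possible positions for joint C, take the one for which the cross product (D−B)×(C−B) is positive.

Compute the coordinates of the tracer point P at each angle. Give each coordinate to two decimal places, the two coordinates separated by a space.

A=(0,0), D=(4.00,0)
θ=16°: B = A + 4.00·(cos16°, sin16°) = (3.8450, 1.1025)
θ=16°: |BD| = 1.1134
θ=16°: circle(B,3.00) ∩ circle(D,4.00): a=-2.5869, h=1.5192
θ=16°:   candidates: C₊=(4.9895,3.8757) cross=1.691; C₋=(1.9806,3.4528) cross=-1.691
θ=16°:   branch + wants cross > 0 → take C=(4.9895,3.8757) (cross=1.691)
θ=16°: ex = (C−B)/|BC| = (0.3815,0.9244); ey = (-0.9244,0.3815)
θ=16°: P = B + -2.25·ex + -1.81·ey = (4.6599,-1.6678)
θ=41°: B = A + 4.00·(cos41°, sin41°) = (3.0188, 2.6242)
θ=41°: |BD| = 2.8017
θ=41°: circle(B,3.00) ∩ circle(D,4.00): a=0.1516, h=2.9962
θ=41°:   candidates: C₊=(5.8783,3.5315) cross=8.394; C₋=(0.2655,1.4330) cross=-8.394
θ=41°:   branch + wants cross > 0 → take C=(5.8783,3.5315) (cross=8.394)
θ=41°: ex = (C−B)/|BC| = (0.9532,0.3024); ey = (-0.3024,0.9532)
θ=41°: P = B + -2.25·ex + -1.81·ey = (1.4216,0.2185)
θ=255°: B = A + 4.00·(cos255°, sin255°) = (-1.0353, -3.8637)
θ=255°: |BD| = 6.3468
θ=255°: circle(B,3.00) ∩ circle(D,4.00): a=2.6220, h=1.4579
θ=255°:   candidates: C₊=(0.1574,-1.1110) cross=9.253; C₋=(1.9323,-3.4242) cross=-9.253
θ=255°:   branch + wants cross > 0 → take C=(0.1574,-1.1110) (cross=9.253)
θ=255°: ex = (C−B)/|BC| = (0.3976,0.9176); ey = (-0.9176,0.3976)
θ=255°: P = B + -2.25·ex + -1.81·ey = (-0.2689,-6.6478)
θ=317°: B = A + 4.00·(cos317°, sin317°) = (2.9254, -2.7280)
θ=317°: |BD| = 2.9320
θ=317°: circle(B,3.00) ∩ circle(D,4.00): a=0.2723, h=2.9876
θ=317°:   candidates: C₊=(0.2455,-1.3797) cross=8.760; C₋=(5.8049,-3.5696) cross=-8.760
θ=317°:   branch + wants cross > 0 → take C=(0.2455,-1.3797) (cross=8.760)
θ=317°: ex = (C−B)/|BC| = (-0.8933,0.4494); ey = (-0.4494,-0.8933)
θ=317°: P = B + -2.25·ex + -1.81·ey = (5.7488,-2.1223)

θ=16°: 4.66 -1.67
θ=41°: 1.42 0.22
θ=255°: -0.27 -6.65
θ=317°: 5.75 -2.12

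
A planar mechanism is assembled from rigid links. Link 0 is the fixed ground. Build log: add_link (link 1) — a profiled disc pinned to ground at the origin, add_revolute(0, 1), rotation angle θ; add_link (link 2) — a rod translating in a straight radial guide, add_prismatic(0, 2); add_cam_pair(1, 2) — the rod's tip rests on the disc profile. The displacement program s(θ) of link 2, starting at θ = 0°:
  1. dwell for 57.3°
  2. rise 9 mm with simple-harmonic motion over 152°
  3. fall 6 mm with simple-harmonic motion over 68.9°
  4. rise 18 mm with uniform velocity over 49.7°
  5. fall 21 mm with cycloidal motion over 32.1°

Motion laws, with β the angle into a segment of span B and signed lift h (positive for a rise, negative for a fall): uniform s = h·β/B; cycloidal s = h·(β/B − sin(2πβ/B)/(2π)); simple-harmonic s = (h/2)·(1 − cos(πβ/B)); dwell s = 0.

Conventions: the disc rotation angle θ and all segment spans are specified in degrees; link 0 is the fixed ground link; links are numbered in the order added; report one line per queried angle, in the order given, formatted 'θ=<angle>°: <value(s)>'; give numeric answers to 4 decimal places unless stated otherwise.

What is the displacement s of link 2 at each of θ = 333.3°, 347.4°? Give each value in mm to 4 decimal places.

seg 1 [0°–57.3°] dwell: s stays 0.0000
seg 2 [57.3°–209.3°] simple-harmonic, h=9: full span → s += 9 → s = 9.0000
seg 3 [209.3°–278.2°] simple-harmonic, h=-6: full span → s += -6 → s = 3.0000
seg 4 [278.2°–327.9°] uniform, h=18: full span → s += 18 → s = 21.0000
seg 5 [327.9°–360°] cycloidal, h=-21: θ=333.3° here. β=5.4, B=32.1. -21·(0.1682 − sin(2π·0.1682)/(2π)) = -0.6220 → s = 20.3780
seg 5 [327.9°–360°] cycloidal, h=-21: θ=347.4° here. β=19.5, B=32.1. -21·(0.6075 − sin(2π·0.6075)/(2π)) = -14.8463 → s = 6.1537

θ=333.3°: 20.3780
θ=347.4°: 6.1537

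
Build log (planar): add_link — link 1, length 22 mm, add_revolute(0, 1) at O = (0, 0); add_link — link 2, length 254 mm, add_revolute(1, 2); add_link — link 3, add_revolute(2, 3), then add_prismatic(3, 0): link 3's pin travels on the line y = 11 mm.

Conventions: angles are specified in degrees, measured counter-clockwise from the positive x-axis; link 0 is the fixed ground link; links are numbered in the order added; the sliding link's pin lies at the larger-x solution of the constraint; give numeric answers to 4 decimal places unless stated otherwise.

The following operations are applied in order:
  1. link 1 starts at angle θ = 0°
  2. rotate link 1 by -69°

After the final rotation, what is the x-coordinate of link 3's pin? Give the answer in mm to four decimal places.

geometry: r = 22 mm, L = 254 mm, e = 11 mm; θ starts at 0°
rotate link 1 by -69°: θ ← 0° -69° = -69°
crank pin P = (r cos θ, r sin θ) = (7.884095, -20.538769)
h = r sin θ − e = -20.538769 − 11 = -31.538769
x = r cos θ + √(L² − h²) = 7.884095 + 252.034335 = 259.918430

259.9184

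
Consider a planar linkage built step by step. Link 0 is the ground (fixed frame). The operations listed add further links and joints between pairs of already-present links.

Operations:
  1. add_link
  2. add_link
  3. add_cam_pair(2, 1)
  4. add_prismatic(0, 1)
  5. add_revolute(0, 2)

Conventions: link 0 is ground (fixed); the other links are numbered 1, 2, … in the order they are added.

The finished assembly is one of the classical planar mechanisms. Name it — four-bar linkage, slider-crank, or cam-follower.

links: 3 (incl. ground); joints: 1 revolute, 1 prismatic, 1 higher (cam) pair, forming one closed loop
3 links, revolute + prismatic + higher pair in one loop → cam-follower

cam-follower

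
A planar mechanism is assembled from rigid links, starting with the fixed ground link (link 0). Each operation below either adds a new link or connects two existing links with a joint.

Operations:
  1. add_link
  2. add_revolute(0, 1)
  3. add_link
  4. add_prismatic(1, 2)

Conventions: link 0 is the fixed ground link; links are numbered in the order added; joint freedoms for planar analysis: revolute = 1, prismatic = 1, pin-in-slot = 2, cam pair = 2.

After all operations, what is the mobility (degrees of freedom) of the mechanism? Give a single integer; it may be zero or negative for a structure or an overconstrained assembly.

link 0 = ground. State L|J1|J2 = 1|0|0
+link1  2|0|0
R(0,1) f=1→J1  2|1|0
+link2  3|1|0
P(1,2) f=1→J1  3|2|0
M = 3(3−1)−2·2−0 = 6−4−0 = 2

M = 2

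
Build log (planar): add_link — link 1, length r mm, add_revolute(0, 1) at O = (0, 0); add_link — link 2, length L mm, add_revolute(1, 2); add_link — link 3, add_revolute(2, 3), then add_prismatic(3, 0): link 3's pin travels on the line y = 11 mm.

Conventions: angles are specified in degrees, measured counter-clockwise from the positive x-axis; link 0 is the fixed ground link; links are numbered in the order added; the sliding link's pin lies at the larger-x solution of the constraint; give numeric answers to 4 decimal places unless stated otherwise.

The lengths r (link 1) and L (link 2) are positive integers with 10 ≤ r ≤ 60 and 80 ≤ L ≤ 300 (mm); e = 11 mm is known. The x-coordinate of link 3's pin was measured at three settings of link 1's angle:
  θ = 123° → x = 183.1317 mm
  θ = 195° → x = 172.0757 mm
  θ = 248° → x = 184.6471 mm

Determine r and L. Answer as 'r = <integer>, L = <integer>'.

constraint per measurement: (x − r cos θ)² + (r sin θ − e)² = L²
subtracting the θ₁ and θ₂ equations cancels the r² and L² terms:
r = (x₁² − x₂²) / (2[(x₁cos θ₁ + e sin θ₁) − (x₂cos θ₂ + e sin θ₂)]) = 24.9998 → r = 25
L² = (x₁ − r cos θ₁)² + (r sin θ₁ − e)² = 38808.9844 → L = 197.0000 → L = 197
check at θ₃=248°: x = 184.6471 (printed 184.6471) ✓

r = 25, L = 197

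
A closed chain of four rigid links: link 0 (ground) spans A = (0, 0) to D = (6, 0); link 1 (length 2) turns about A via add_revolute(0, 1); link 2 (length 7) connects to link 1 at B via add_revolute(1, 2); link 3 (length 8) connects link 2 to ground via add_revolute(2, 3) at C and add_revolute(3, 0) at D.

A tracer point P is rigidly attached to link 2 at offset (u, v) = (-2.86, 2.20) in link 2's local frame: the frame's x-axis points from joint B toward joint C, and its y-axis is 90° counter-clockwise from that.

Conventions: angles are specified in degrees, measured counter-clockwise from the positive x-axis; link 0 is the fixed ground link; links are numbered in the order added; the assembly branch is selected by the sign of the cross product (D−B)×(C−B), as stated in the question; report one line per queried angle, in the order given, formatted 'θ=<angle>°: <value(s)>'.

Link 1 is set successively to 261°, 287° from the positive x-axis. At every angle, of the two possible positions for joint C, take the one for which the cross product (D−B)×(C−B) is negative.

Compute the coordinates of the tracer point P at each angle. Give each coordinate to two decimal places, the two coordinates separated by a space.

A=(0,0), D=(6.00,0)
θ=261°: B = A + 2.00·(cos261°, sin261°) = (-0.3129, -1.9754)
θ=261°: |BD| = 6.6147
θ=261°: circle(B,7.00) ∩ circle(D,8.00): a=2.1735, h=6.6540
θ=261°:   candidates: C₊=(-0.2256,5.0241) cross=44.014; C₋=(3.7486,-7.6767) cross=-44.014
θ=261°:   branch - wants cross < 0 → take C=(3.7486,-7.6767) (cross=-44.014)
θ=261°: ex = (C−B)/|BC| = (0.5802,-0.8145); ey = (0.8145,0.5802)
θ=261°: P = B + -2.86·ex + 2.20·ey = (-0.1804,1.6305)
θ=287°: B = A + 2.00·(cos287°, sin287°) = (0.5847, -1.9126)
θ=287°: |BD| = 5.7431
θ=287°: circle(B,7.00) ∩ circle(D,8.00): a=1.5656, h=6.8227
θ=287°:   candidates: C₊=(-0.2111,5.0420) cross=39.183; C₋=(4.3331,-7.8244) cross=-39.183
θ=287°:   branch - wants cross < 0 → take C=(4.3331,-7.8244) (cross=-39.183)
θ=287°: ex = (C−B)/|BC| = (0.5355,-0.8445); ey = (0.8445,0.5355)
θ=287°: P = B + -2.86·ex + 2.20·ey = (0.9113,1.6809)

θ=261°: -0.18 1.63
θ=287°: 0.91 1.68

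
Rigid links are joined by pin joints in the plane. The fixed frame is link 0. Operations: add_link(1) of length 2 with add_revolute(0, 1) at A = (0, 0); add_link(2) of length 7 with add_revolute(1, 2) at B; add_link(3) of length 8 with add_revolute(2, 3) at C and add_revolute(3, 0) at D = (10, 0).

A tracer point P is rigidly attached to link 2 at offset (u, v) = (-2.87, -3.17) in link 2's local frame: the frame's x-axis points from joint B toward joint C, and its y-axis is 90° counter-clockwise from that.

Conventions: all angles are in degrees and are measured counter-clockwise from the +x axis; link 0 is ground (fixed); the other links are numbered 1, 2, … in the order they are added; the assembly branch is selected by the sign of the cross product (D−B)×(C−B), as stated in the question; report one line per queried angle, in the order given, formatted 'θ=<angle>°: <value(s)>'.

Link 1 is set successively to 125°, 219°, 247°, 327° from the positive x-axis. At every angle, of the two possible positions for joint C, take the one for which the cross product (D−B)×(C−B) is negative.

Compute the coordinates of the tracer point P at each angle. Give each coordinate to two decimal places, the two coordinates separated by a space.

A=(0,0), D=(10.00,0)
θ=125°: B = A + 2.00·(cos125°, sin125°) = (-1.1472, 1.6383)
θ=125°: |BD| = 11.2669
θ=125°: circle(B,7.00) ∩ circle(D,8.00): a=4.9678, h=4.9316
θ=125°:   candidates: C₊=(4.4849,5.7952) cross=55.564; C₋=(3.0507,-3.9633) cross=-55.564
θ=125°:   branch - wants cross < 0 → take C=(3.0507,-3.9633) (cross=-55.564)
θ=125°: ex = (C−B)/|BC| = (0.5997,-0.8002); ey = (0.8002,0.5997)
θ=125°: P = B + -2.87·ex + -3.17·ey = (-5.4050,2.0339)
θ=219°: B = A + 2.00·(cos219°, sin219°) = (-1.5543, -1.2586)
θ=219°: |BD| = 11.6226
θ=219°: circle(B,7.00) ∩ circle(D,8.00): a=5.1660, h=4.7236
θ=219°:   candidates: C₊=(3.0698,3.9966) cross=54.900; C₋=(4.0929,-5.3950) cross=-54.900
θ=219°:   branch - wants cross < 0 → take C=(4.0929,-5.3950) (cross=-54.900)
θ=219°: ex = (C−B)/|BC| = (0.8067,-0.5909); ey = (0.5909,0.8067)
θ=219°: P = B + -2.87·ex + -3.17·ey = (-5.7428,-2.1201)
θ=247°: B = A + 2.00·(cos247°, sin247°) = (-0.7815, -1.8410)
θ=247°: |BD| = 10.9375
θ=247°: circle(B,7.00) ∩ circle(D,8.00): a=4.7830, h=5.1110
θ=247°:   candidates: C₊=(3.0730,4.0022) cross=55.902; C₋=(4.7936,-6.0740) cross=-55.902
θ=247°:   branch - wants cross < 0 → take C=(4.7936,-6.0740) (cross=-55.902)
θ=247°: ex = (C−B)/|BC| = (0.7964,-0.6047); ey = (0.6047,0.7964)
θ=247°: P = B + -2.87·ex + -3.17·ey = (-4.9842,-2.6302)
θ=327°: B = A + 2.00·(cos327°, sin327°) = (1.6773, -1.0893)
θ=327°: |BD| = 8.3936
θ=327°: circle(B,7.00) ∩ circle(D,8.00): a=3.3033, h=6.1716
θ=327°:   candidates: C₊=(4.1518,5.4588) cross=51.802; C₋=(5.7536,-6.7800) cross=-51.802
θ=327°:   branch - wants cross < 0 → take C=(5.7536,-6.7800) (cross=-51.802)
θ=327°: ex = (C−B)/|BC| = (0.5823,-0.8130); ey = (0.8130,0.5823)
θ=327°: P = B + -2.87·ex + -3.17·ey = (-2.5710,-0.6021)

θ=125°: -5.41 2.03
θ=219°: -5.74 -2.12
θ=247°: -4.98 -2.63
θ=327°: -2.57 -0.60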